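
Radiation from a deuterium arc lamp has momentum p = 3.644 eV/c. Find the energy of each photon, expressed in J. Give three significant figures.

In SI units: p = 3.644 eV/c = 1.9475·10^-27 kg·m/s.
For a photon E = pc, so E = 5.838·10^-19 J.
So E ≈ 5.84·10^-19 J.

5.84·10^-19 J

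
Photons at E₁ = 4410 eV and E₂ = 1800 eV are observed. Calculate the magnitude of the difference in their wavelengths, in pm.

Using λ = hc/E: λ₁ = 2.811 × 10^-10 m, λ₂ = 6.888 × 10^-10 m.
|Δλ| = |2.811 × 10^-10 − 6.888 × 10^-10| = 4.08 × 10^-10 m = 408 pm.

408 pm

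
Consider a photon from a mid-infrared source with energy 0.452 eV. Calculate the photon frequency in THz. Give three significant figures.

First convert: E = 0.452 eV = 7.2418e-20 J.
The photon relation is f = E/h, giving f = 1.093e14 Hz.
Converting to THz: f = 109.3 THz ≈ 109 THz.

109 THz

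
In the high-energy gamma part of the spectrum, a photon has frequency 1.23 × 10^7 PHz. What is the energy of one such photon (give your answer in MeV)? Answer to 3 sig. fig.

Use h = 6.62607015 × 10^-34 J·s, 1 eV = 1.602176634 × 10^-19 J.
Convert to SI: f = 1.23 × 10^7 PHz = 1.23 × 10^22 Hz.
Since E = hf for a photon, E = 8.150 × 10^-12 J.
Converting to MeV: E = 50.87 MeV ≈ 50.9 MeV.

50.9 MeV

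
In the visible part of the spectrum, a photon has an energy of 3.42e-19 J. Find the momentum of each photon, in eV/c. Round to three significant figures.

(c = 2.99792458e8 m/s, 1 eV = 1.602176634e-19 J.)
The photon relation is p = E/c, giving p = 1.141e-27 kg·m/s.
Converting to eV/c: p = 2.135 eV/c ≈ 2.13 eV/c.

2.13 eV/c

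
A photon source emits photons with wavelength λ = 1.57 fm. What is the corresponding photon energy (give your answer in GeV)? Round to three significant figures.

(h = 6.62607015e-34 J·s, c = 2.99792458e8 m/s, 1 eV = 1.602176634e-19 J.)
Convert to SI: λ = 1.57 fm = 1.57e-15 m.
The photon relation is E = hc/λ, giving E = 1.265e-10 J.
Converting to GeV: E = 0.7897 GeV ≈ 0.790 GeV.

0.790 GeV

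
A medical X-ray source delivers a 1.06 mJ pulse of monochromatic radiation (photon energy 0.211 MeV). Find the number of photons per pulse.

Per-photon energy: E = 3.381 × 10^-14 J (from energy = 0.211 MeV).
N = E_total / E_photon = 0.00106 J / 3.381 × 10^-14 J = 3.14 × 10^10.

3.14 × 10^10 photons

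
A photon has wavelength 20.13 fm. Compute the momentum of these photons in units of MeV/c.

61.6 MeV/c

Use h = 6.62607015 × 10^-34 J·s, c = 2.99792458 × 10^8 m/s, 1 eV = 1.602176634 × 10^-19 J.
Convert to SI: λ = 20.13 fm = 2.013 × 10^-14 m.
The photon relation is p = h/λ, giving p = 3.292 × 10^-20 kg·m/s.
Converting to MeV/c: p = 61.59 MeV/c ≈ 61.6 MeV/c.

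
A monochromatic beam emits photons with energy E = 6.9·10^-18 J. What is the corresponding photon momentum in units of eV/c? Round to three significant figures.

43.1 eV/c

Use c = 2.99792458·10^8 m/s, 1 eV = 1.602176634·10^-19 J.
The photon relation is p = E/c, giving p = 2.302·10^-26 kg·m/s.
Converting to eV/c: p = 43.07 eV/c ≈ 43.1 eV/c.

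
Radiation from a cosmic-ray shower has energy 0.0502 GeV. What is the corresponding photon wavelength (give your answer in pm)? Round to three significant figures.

0.0247 pm

(h = 6.62607015e-34 J·s, c = 2.99792458e8 m/s, 1 eV = 1.602176634e-19 J.)
First convert: E = 0.0502 GeV = 8.0429e-12 J.
Apply λ = hc/E: λ = 2.470e-14 m.
Converting to pm: λ = 0.02470 pm ≈ 0.0247 pm.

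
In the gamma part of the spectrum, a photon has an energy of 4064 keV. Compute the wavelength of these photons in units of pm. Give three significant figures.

0.305 pm

(h = 6.62607015 × 10^-34 J·s, c = 2.99792458 × 10^8 m/s, 1 eV = 1.602176634 × 10^-19 J.)
First convert: E = 4064 keV = 6.5112 × 10^-13 J.
Since λ = hc/E for a photon, λ = 3.051 × 10^-13 m.
Converting to pm: λ = 0.3051 pm ≈ 0.305 pm.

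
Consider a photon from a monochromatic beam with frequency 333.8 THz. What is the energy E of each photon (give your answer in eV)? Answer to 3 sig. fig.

(h = 6.62607015 × 10^-34 J·s, 1 eV = 1.602176634 × 10^-19 J.)
Convert to SI: f = 333.8 THz = 3.338 × 10^14 Hz.
Since E = hf for a photon, E = 2.212 × 10^-19 J.
Converting to eV: E = 1.380 eV ≈ 1.38 eV.

1.38 eV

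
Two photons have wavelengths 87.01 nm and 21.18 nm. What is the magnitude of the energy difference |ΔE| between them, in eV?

44.3 eV

Using E = hc/λ: E₁ = 2.2830 × 10^-18 J, E₂ = 9.3789 × 10^-18 J.
|ΔE| = |2.2830 × 10^-18 − 9.3789 × 10^-18| = 7.10 × 10^-18 J = 44.3 eV.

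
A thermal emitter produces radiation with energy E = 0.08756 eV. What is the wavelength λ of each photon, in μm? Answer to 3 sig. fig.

14.2 μm

First convert: E = 0.08756 eV = 1.4029 × 10^-20 J.
For a photon λ = hc/E, so λ = 1.416 × 10^-5 m.
Converting to μm: λ = 14.16 μm ≈ 14.2 μm.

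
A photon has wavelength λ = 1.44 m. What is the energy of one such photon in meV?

8.61·10^-4 meV

The photon relation is E = hc/λ, giving E = 1.379·10^-25 J.
Converting to meV: E = 8.610·10^-4 meV ≈ 8.61·10^-4 meV.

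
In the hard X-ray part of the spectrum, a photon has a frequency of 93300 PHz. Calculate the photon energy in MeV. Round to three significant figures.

0.386 MeV

First convert: f = 93300 PHz = 9.33 × 10^19 Hz.
Since E = hf for a photon, E = 6.182 × 10^-14 J.
Converting to MeV: E = 0.3859 MeV ≈ 0.386 MeV.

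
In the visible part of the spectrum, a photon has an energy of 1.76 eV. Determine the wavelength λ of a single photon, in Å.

Take h = 6.62607015e-34 J·s, c = 2.99792458e8 m/s, 1 eV = 1.602176634e-19 J.
First convert: E = 1.76 eV = 2.8198e-19 J.
Apply λ = hc/E: λ = 7.045e-7 m.
Converting to Å: λ = 7045 Å ≈ 7040 Å.

7040 Å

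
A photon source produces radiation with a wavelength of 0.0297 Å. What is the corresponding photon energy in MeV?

0.417 MeV

Convert to SI: λ = 0.0297 Å = 2.97e-12 m.
For a photon E = hc/λ, so E = 6.688e-14 J.
Converting to MeV: E = 0.4175 MeV ≈ 0.417 MeV.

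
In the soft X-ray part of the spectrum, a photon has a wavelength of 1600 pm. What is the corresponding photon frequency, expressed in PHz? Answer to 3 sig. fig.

Use c = 2.99792458e8 m/s.
First convert: λ = 1600 pm = 1.6e-9 m.
The photon relation is f = c/λ, giving f = 1.874e17 Hz.
Converting to PHz: f = 187.4 PHz ≈ 187 PHz.

187 PHz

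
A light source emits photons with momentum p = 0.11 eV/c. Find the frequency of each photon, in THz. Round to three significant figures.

(h = 6.62607015 × 10^-34 J·s, c = 2.99792458 × 10^8 m/s, 1 eV = 1.602176634 × 10^-19 J.)
In SI units: p = 0.11 eV/c = 5.8787 × 10^-29 kg·m/s.
Apply f = pc/h: f = 2.660 × 10^13 Hz.
Converting to THz: f = 26.60 THz ≈ 26.6 THz.

26.6 THz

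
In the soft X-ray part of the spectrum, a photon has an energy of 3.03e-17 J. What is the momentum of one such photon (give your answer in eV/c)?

For a photon p = E/c, so p = 1.011e-25 kg·m/s.
Converting to eV/c: p = 189.1 eV/c ≈ 189 eV/c.

189 eV/c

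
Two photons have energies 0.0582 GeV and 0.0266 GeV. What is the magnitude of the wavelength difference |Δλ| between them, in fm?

25.3 fm

Using λ = hc/E: λ₁ = 2.130 × 10^-14 m, λ₂ = 4.661 × 10^-14 m.
|Δλ| = |2.130 × 10^-14 − 4.661 × 10^-14| = 2.53 × 10^-14 m = 25.3 fm.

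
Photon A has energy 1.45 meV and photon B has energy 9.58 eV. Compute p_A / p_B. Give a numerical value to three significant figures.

1.51 × 10^-4

p_A = 7.749 × 10^-31 kg·m/s (from energy = 1.45 meV, via p = E/c).
p_B = 5.120 × 10^-27 kg·m/s (from energy = 9.58 eV, via p = E/c).
Ratio = 7.749 × 10^-31 / 5.120 × 10^-27 = 1.51 × 10^-4.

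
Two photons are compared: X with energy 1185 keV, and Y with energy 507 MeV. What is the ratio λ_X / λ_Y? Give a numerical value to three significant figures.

λ_X = 1.046e-12 m (from energy = 1185 keV, via λ = hc/E).
λ_Y = 2.445e-15 m (from energy = 507 MeV, via λ = hc/E).
Ratio = 1.046e-12 / 2.445e-15 = 428.

428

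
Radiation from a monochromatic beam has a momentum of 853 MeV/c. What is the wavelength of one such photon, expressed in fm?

Use h = 6.62607015e-34 J·s, c = 2.99792458e8 m/s, 1 eV = 1.602176634e-19 J.
First convert: p = 853 MeV/c = 4.5587e-19 kg·m/s.
For a photon λ = h/p, so λ = 1.454e-15 m.
Converting to fm: λ = 1.454 fm ≈ 1.45 fm.

1.45 fm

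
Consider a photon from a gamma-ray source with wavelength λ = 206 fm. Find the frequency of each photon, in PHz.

1.46·10^6 PHz

(c = 2.99792458·10^8 m/s.)
In SI units: λ = 206 fm = 2.06·10^-13 m.
For a photon f = c/λ, so f = 1.455·10^21 Hz.
Converting to PHz: f = 1.455·10^6 PHz ≈ 1.46·10^6 PHz.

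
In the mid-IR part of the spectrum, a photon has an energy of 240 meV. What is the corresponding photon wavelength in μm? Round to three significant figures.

First convert: E = 240 meV = 3.8452e-20 J.
For a photon λ = hc/E, so λ = 5.166e-6 m.
Converting to μm: λ = 5.166 μm ≈ 5.17 μm.

5.17 μm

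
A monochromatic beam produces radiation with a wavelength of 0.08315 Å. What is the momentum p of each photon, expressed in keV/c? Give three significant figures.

149 keV/c

(h = 6.62607015·10^-34 J·s, c = 2.99792458·10^8 m/s, 1 eV = 1.602176634·10^-19 J.)
In SI units: λ = 0.08315 Å = 8.315·10^-12 m.
For a photon p = h/λ, so p = 7.969·10^-23 kg·m/s.
Converting to keV/c: p = 149.1 keV/c ≈ 149 keV/c.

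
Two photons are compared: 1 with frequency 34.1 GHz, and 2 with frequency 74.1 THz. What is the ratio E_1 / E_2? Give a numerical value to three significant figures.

4.60e-4

E_1 = 2.259e-23 J (from frequency = 34.1 GHz, via E = hf).
E_2 = 4.910e-20 J (from frequency = 74.1 THz, via E = hf).
Ratio = 2.259e-23 / 4.910e-20 = 4.60e-4.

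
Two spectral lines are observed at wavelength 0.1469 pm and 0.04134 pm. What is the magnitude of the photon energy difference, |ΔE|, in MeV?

Using E = hc/λ: E₁ = 1.3522e-12 J, E₂ = 4.8051e-12 J.
|ΔE| = |1.3522e-12 − 4.8051e-12| = 3.45e-12 J = 21.6 MeV.

21.6 MeV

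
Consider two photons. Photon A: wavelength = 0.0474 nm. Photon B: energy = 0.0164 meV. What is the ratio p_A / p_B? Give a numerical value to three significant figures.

p_A = 1.398e-23 kg·m/s (from wavelength = 0.0474 nm, via p = h/λ).
p_B = 8.765e-33 kg·m/s (from energy = 0.0164 meV, via p = E/c).
Ratio = 1.398e-23 / 8.765e-33 = 1.59e9.

1.59e9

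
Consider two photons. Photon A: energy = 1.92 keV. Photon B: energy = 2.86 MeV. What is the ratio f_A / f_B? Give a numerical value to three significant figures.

6.71e-4

f_A = 4.643e17 Hz (from energy = 1.92 keV, via f = E/h).
f_B = 6.915e20 Hz (from energy = 2.86 MeV, via f = E/h).
Ratio = 4.643e17 / 6.915e20 = 6.71e-4.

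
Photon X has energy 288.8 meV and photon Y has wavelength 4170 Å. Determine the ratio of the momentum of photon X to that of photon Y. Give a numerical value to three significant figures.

0.0971

p_X = 1.543e-28 kg·m/s (from energy = 288.8 meV, via p = E/c).
p_Y = 1.589e-27 kg·m/s (from wavelength = 4170 Å, via p = h/λ).
Ratio = 1.543e-28 / 1.589e-27 = 0.0971.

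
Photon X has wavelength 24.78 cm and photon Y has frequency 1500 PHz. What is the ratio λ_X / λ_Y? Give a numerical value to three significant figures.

λ_X = 0.2478 m (from wavelength = 24.78 cm, via λ given directly).
λ_Y = 1.999e-10 m (from frequency = 1500 PHz, via λ = c/f).
Ratio = 0.2478 / 1.999e-10 = 1.24e9.

1.24e9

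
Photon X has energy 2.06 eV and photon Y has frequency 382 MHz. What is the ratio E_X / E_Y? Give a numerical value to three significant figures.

E_X = 3.300 × 10^-19 J (from energy = 2.06 eV, via E given directly).
E_Y = 2.531 × 10^-25 J (from frequency = 382 MHz, via E = hf).
Ratio = 3.300 × 10^-19 / 2.531 × 10^-25 = 1.30 × 10^6.

1.30 × 10^6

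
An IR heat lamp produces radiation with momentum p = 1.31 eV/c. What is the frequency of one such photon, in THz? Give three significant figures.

(h = 6.62607015e-34 J·s, c = 2.99792458e8 m/s, 1 eV = 1.602176634e-19 J.)
In SI units: p = 1.31 eV/c = 7.0010e-28 kg·m/s.
Apply f = pc/h: f = 3.168e14 Hz.
Converting to THz: f = 316.8 THz ≈ 317 THz.

317 THz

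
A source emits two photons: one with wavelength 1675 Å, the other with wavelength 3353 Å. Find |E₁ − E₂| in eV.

Using E = hc/λ: E₁ = 1.1859e-18 J, E₂ = 5.9244e-19 J.
|ΔE| = |1.1859e-18 − 5.9244e-19| = 5.93e-19 J = 3.70 eV.

3.70 eV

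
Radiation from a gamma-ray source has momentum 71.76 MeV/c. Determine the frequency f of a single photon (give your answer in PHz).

Use h = 6.62607015 × 10^-34 J·s, c = 2.99792458 × 10^8 m/s, 1 eV = 1.602176634 × 10^-19 J.
In SI units: p = 71.76 MeV/c = 3.8351 × 10^-20 kg·m/s.
The photon relation is f = pc/h, giving f = 1.735 × 10^22 Hz.
Converting to PHz: f = 1.735 × 10^7 PHz ≈ 1.74 × 10^7 PHz.

1.74 × 10^7 PHz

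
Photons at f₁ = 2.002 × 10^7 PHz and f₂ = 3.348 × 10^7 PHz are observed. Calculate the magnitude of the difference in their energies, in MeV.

Using E = hf: E₁ = 1.3265 × 10^-11 J, E₂ = 2.2184 × 10^-11 J.
|ΔE| = |1.3265 × 10^-11 − 2.2184 × 10^-11| = 8.92 × 10^-12 J = 55.7 MeV.

55.7 MeV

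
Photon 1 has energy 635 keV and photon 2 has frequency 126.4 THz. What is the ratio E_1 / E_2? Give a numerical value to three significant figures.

1.21 × 10^6

E_1 = 1.017 × 10^-13 J (from energy = 635 keV, via E given directly).
E_2 = 8.375 × 10^-20 J (from frequency = 126.4 THz, via E = hf).
Ratio = 1.017 × 10^-13 / 8.375 × 10^-20 = 1.21 × 10^6.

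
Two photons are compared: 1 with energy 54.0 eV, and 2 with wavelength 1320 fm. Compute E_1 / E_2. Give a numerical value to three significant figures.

E_1 = 8.652e-18 J (from energy = 54.0 eV, via E given directly).
E_2 = 1.505e-13 J (from wavelength = 1320 fm, via E = hc/λ).
Ratio = 8.652e-18 / 1.505e-13 = 5.75e-5.

5.75e-5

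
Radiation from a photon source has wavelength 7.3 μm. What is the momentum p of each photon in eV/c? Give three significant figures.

0.170 eV/c

(h = 6.62607015e-34 J·s, c = 2.99792458e8 m/s, 1 eV = 1.602176634e-19 J.)
In SI units: λ = 7.3 μm = 7.3e-6 m.
For a photon p = h/λ, so p = 9.077e-29 kg·m/s.
Converting to eV/c: p = 0.1698 eV/c ≈ 0.170 eV/c.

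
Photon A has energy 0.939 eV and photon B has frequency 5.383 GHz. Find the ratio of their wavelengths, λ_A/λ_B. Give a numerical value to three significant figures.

λ_A = 1.320e-6 m (from energy = 0.939 eV, via λ = hc/E).
λ_B = 0.05569 m (from frequency = 5.383 GHz, via λ = c/f).
Ratio = 1.320e-6 / 0.05569 = 2.37e-5.

2.37e-5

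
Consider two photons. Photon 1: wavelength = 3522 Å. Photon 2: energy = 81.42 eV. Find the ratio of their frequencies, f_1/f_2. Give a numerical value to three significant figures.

f_1 = 8.512 × 10^14 Hz (from wavelength = 3522 Å, via f = c/λ).
f_2 = 1.969 × 10^16 Hz (from energy = 81.42 eV, via f = E/h).
Ratio = 8.512 × 10^14 / 1.969 × 10^16 = 0.0432.

0.0432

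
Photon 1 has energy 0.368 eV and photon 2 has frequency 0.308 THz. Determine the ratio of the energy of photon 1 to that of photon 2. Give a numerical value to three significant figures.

E_1 = 5.896e-20 J (from energy = 0.368 eV, via E given directly).
E_2 = 2.041e-22 J (from frequency = 0.308 THz, via E = hf).
Ratio = 5.896e-20 / 2.041e-22 = 289.

289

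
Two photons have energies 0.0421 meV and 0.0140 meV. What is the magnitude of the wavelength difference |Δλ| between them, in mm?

Using λ = hc/E: λ₁ = 0.02945 m, λ₂ = 0.08856 m.
|Δλ| = |0.02945 − 0.08856| = 0.0591 m = 59.1 mm.

59.1 mm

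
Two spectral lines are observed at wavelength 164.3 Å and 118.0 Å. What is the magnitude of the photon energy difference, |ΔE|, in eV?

Using E = hc/λ: E₁ = 1.2090e-17 J, E₂ = 1.6834e-17 J.
|ΔE| = |1.2090e-17 − 1.6834e-17| = 4.74e-18 J = 29.6 eV.

29.6 eV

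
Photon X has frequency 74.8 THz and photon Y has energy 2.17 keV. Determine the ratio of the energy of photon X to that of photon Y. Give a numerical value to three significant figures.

E_X = 4.956e-20 J (from frequency = 74.8 THz, via E = hf).
E_Y = 3.477e-16 J (from energy = 2.17 keV, via E given directly).
Ratio = 4.956e-20 / 3.477e-16 = 1.43e-4.

1.43e-4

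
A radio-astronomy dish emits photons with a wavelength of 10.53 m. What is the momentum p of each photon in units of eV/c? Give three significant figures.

The photon relation is p = h/λ, giving p = 6.293 × 10^-35 kg·m/s.
Converting to eV/c: p = 1.177 × 10^-7 eV/c ≈ 1.18 × 10^-7 eV/c.

1.18 × 10^-7 eV/c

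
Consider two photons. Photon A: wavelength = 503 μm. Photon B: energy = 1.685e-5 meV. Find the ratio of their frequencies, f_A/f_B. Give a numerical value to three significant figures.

1.46e5

f_A = 5.960e11 Hz (from wavelength = 503 μm, via f = c/λ).
f_B = 4.074e6 Hz (from energy = 1.685e-5 meV, via f = E/h).
Ratio = 5.960e11 / 4.074e6 = 1.46e5.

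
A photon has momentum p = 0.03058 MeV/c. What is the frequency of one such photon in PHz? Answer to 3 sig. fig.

In SI units: p = 0.03058 MeV/c = 1.6343 × 10^-23 kg·m/s.
For a photon f = pc/h, so f = 7.394 × 10^18 Hz.
Converting to PHz: f = 7394 PHz ≈ 7390 PHz.

7390 PHz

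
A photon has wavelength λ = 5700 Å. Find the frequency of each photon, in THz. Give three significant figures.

526 THz

Convert to SI: λ = 5700 Å = 5.7 × 10^-7 m.
For a photon f = c/λ, so f = 5.260 × 10^14 Hz.
Converting to THz: f = 526.0 THz ≈ 526 THz.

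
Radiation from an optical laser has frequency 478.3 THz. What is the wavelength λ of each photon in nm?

627 nm

In SI units: f = 478.3 THz = 4.783 × 10^14 Hz.
Apply λ = c/f: λ = 6.268 × 10^-7 m.
Converting to nm: λ = 626.8 nm ≈ 627 nm.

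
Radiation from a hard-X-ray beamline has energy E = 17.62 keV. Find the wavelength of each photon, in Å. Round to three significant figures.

In SI units: E = 17.62 keV = 2.8230 × 10^-15 J.
The photon relation is λ = hc/E, giving λ = 7.037 × 10^-11 m.
Converting to Å: λ = 0.7037 Å ≈ 0.704 Å.

0.704 Å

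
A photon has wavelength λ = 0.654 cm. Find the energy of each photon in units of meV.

0.190 meV

First convert: λ = 0.654 cm = 0.00654 m.
For a photon E = hc/λ, so E = 3.037e-23 J.
Converting to meV: E = 0.1896 meV ≈ 0.190 meV.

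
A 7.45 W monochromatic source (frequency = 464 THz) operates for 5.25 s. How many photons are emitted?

1.27e20 photons

Total energy: E_total = P·t = 7.45 × 5.25 = 39.11 J.
Per-photon energy: E = 3.074e-19 J.
N = E_total / E_photon = 1.27e20.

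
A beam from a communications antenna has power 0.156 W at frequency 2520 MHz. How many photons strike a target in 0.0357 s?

Total energy: E_total = P·t = 0.156 × 0.0357 = 0.005569 J.
Per-photon energy: E = 1.670 × 10^-24 J.
N = E_total / E_photon = 3.34 × 10^21.

3.34 × 10^21 photons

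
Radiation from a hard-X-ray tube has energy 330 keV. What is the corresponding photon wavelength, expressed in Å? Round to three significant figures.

0.0376 Å

Take h = 6.62607015e-34 J·s, c = 2.99792458e8 m/s, 1 eV = 1.602176634e-19 J.
First convert: E = 330 keV = 5.2872e-14 J.
Apply λ = hc/E: λ = 3.757e-12 m.
Converting to Å: λ = 0.03757 Å ≈ 0.0376 Å.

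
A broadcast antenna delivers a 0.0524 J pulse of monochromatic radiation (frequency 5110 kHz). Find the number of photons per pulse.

1.55e25 photons

Per-photon energy: E = 3.386e-27 J (from frequency = 5110 kHz).
N = E_total / E_photon = 0.0524 J / 3.386e-27 J = 1.55e25.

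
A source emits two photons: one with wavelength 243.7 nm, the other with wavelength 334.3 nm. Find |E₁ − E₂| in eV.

1.38 eV

Using E = hc/λ: E₁ = 8.1512·10^-19 J, E₂ = 5.9421·10^-19 J.
|ΔE| = |8.1512·10^-19 − 5.9421·10^-19| = 2.21·10^-19 J = 1.38 eV.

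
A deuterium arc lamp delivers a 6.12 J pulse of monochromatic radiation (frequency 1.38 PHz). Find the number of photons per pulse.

6.69 × 10^18 photons

Per-photon energy: E = 9.144 × 10^-19 J (from frequency = 1.38 PHz).
N = E_total / E_photon = 6.12 J / 9.144 × 10^-19 J = 6.69 × 10^18.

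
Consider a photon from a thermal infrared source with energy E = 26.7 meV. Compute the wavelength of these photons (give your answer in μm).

First convert: E = 26.7 meV = 4.2778 × 10^-21 J.
Apply λ = hc/E: λ = 4.644 × 10^-5 m.
Converting to μm: λ = 46.44 μm ≈ 46.4 μm.

46.4 μm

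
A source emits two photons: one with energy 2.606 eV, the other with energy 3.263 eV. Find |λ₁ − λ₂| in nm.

Using λ = hc/E: λ₁ = 4.7576e-7 m, λ₂ = 3.7997e-7 m.
|Δλ| = |4.7576e-7 − 3.7997e-7| = 9.58e-8 m = 95.8 nm.

95.8 nm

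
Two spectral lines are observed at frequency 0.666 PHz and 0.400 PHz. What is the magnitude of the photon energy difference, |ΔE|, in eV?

1.10 eV

Using E = hf: E₁ = 4.413·10^-19 J, E₂ = 2.650·10^-19 J.
|ΔE| = |4.413·10^-19 − 2.650·10^-19| = 1.76·10^-19 J = 1.10 eV.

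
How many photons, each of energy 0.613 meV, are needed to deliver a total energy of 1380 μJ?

Per-photon energy: E = 9.821 × 10^-23 J (from energy = 0.613 meV).
N = E_total / E_photon = 0.00138 J / 9.821 × 10^-23 J = 1.41 × 10^19.

1.41 × 10^19 photons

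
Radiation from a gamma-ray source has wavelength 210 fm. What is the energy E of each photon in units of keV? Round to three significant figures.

In SI units: λ = 210 fm = 2.1 × 10^-13 m.
The photon relation is E = hc/λ, giving E = 9.459 × 10^-13 J.
Converting to keV: E = 5904 keV ≈ 5900 keV.

5900 keV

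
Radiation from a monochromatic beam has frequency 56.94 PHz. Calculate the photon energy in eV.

First convert: f = 56.94 PHz = 5.694e16 Hz.
Apply E = hf: E = 3.773e-17 J.
Converting to eV: E = 235.5 eV ≈ 235 eV.

235 eV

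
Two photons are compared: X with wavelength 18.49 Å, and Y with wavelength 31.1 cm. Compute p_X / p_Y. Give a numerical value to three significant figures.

1.68·10^8

p_X = 3.584·10^-25 kg·m/s (from wavelength = 18.49 Å, via p = h/λ).
p_Y = 2.131·10^-33 kg·m/s (from wavelength = 31.1 cm, via p = h/λ).
Ratio = 3.584·10^-25 / 2.131·10^-33 = 1.68·10^8.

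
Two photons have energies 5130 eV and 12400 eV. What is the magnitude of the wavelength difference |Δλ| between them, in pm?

Using λ = hc/E: λ₁ = 2.417e-10 m, λ₂ = 9.999e-11 m.
|Δλ| = |2.417e-10 − 9.999e-11| = 1.42e-10 m = 142 pm.

142 pm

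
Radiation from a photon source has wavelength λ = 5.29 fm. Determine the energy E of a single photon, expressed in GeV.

Take h = 6.62607015e-34 J·s, c = 2.99792458e8 m/s, 1 eV = 1.602176634e-19 J.
First convert: λ = 5.29 fm = 5.29e-15 m.
The photon relation is E = hc/λ, giving E = 3.755e-11 J.
Converting to GeV: E = 0.2344 GeV ≈ 0.234 GeV.

0.234 GeV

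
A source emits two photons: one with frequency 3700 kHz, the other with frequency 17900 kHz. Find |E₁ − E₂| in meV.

5.87 × 10^-5 meV

Using E = hf: E₁ = 2.452 × 10^-27 J, E₂ = 1.186 × 10^-26 J.
|ΔE| = |2.452 × 10^-27 − 1.186 × 10^-26| = 9.41 × 10^-27 J = 5.87 × 10^-5 meV.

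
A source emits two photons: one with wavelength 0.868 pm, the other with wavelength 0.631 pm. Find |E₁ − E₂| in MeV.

Using E = hc/λ: E₁ = 2.289e-13 J, E₂ = 3.148e-13 J.
|ΔE| = |2.289e-13 − 3.148e-13| = 8.60e-14 J = 0.536 MeV.

0.536 MeV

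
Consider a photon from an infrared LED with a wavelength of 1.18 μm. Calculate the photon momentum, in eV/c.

1.05 eV/c

Convert to SI: λ = 1.18 μm = 1.18·10^-6 m.
The photon relation is p = h/λ, giving p = 5.615·10^-28 kg·m/s.
Converting to eV/c: p = 1.051 eV/c ≈ 1.05 eV/c.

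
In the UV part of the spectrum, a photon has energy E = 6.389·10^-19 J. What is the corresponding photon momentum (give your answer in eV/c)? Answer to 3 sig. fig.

3.99 eV/c

Take c = 2.99792458·10^8 m/s, 1 eV = 1.602176634·10^-19 J.
Apply p = E/c: p = 2.131·10^-27 kg·m/s.
Converting to eV/c: p = 3.988 eV/c ≈ 3.99 eV/c.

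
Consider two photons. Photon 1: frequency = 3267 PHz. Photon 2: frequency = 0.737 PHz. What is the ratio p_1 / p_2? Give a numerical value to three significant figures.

p_1 = 7.221 × 10^-24 kg·m/s (from frequency = 3267 PHz, via p = hf/c).
p_2 = 1.629 × 10^-27 kg·m/s (from frequency = 0.737 PHz, via p = hf/c).
Ratio = 7.221 × 10^-24 / 1.629 × 10^-27 = 4430.

4430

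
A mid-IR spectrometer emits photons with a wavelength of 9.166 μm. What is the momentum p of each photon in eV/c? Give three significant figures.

(h = 6.62607015·10^-34 J·s, c = 2.99792458·10^8 m/s, 1 eV = 1.602176634·10^-19 J.)
In SI units: λ = 9.166 μm = 9.166·10^-6 m.
The photon relation is p = h/λ, giving p = 7.229·10^-29 kg·m/s.
Converting to eV/c: p = 0.1353 eV/c ≈ 0.135 eV/c.

0.135 eV/c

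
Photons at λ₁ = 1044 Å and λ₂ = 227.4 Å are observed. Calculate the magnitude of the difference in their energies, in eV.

42.6 eV

Using E = hc/λ: E₁ = 1.9027e-18 J, E₂ = 8.7355e-18 J.
|ΔE| = |1.9027e-18 − 8.7355e-18| = 6.83e-18 J = 42.6 eV.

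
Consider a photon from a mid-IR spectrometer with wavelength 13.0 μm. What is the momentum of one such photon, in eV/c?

0.0954 eV/c

Convert to SI: λ = 13.0 μm = 1.30e-5 m.
Since p = h/λ for a photon, p = 5.097e-29 kg·m/s.
Converting to eV/c: p = 0.09537 eV/c ≈ 0.0954 eV/c.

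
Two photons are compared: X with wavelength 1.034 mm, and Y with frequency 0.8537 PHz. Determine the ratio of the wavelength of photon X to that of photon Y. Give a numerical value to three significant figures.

2940

λ_X = 0.001034 m (from wavelength = 1.034 mm, via λ given directly).
λ_Y = 3.512·10^-7 m (from frequency = 0.8537 PHz, via λ = c/f).
Ratio = 0.001034 / 3.512·10^-7 = 2940.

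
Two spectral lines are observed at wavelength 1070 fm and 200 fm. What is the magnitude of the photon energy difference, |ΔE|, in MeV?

Using E = hc/λ: E₁ = 1.856e-13 J, E₂ = 9.932e-13 J.
|ΔE| = |1.856e-13 − 9.932e-13| = 8.08e-13 J = 5.04 MeV.

5.04 MeV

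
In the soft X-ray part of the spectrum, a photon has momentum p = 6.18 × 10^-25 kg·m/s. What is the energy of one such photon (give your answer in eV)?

1160 eV

(c = 2.99792458 × 10^8 m/s, 1 eV = 1.602176634 × 10^-19 J.)
Apply E = pc: E = 1.853 × 10^-16 J.
Converting to eV: E = 1156 eV ≈ 1160 eV.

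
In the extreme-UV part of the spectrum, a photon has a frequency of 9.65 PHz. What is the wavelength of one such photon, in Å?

311 Å

First convert: f = 9.65 PHz = 9.65e15 Hz.
Since λ = c/f for a photon, λ = 3.107e-8 m.
Converting to Å: λ = 310.7 Å ≈ 311 Å.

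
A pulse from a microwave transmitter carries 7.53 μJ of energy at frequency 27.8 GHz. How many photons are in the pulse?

4.09·10^17 photons

Per-photon energy: E = 1.842·10^-23 J (from frequency = 27.8 GHz).
N = E_total / E_photon = 7.53·10^-6 J / 1.842·10^-23 J = 4.09·10^17.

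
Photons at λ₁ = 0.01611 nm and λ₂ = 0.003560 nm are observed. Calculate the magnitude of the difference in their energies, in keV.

271 keV

Using E = hc/λ: E₁ = 1.2331e-14 J, E₂ = 5.5799e-14 J.
|ΔE| = |1.2331e-14 − 5.5799e-14| = 4.35e-14 J = 271 keV.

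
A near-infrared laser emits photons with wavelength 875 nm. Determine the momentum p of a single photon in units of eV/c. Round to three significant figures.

In SI units: λ = 875 nm = 8.75e-7 m.
For a photon p = h/λ, so p = 7.573e-28 kg·m/s.
Converting to eV/c: p = 1.417 eV/c ≈ 1.42 eV/c.

1.42 eV/c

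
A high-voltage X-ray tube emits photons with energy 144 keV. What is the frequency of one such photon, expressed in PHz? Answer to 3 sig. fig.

In SI units: E = 144 keV = 2.3071 × 10^-14 J.
Since f = E/h for a photon, f = 3.482 × 10^19 Hz.
Converting to PHz: f = 34820 PHz ≈ 3.48 × 10^4 PHz.

3.48 × 10^4 PHz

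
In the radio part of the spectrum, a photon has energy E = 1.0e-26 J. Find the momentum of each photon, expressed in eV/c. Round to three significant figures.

6.24e-8 eV/c

The photon relation is p = E/c, giving p = 3.336e-35 kg·m/s.
Converting to eV/c: p = 6.242e-8 eV/c ≈ 6.24e-8 eV/c.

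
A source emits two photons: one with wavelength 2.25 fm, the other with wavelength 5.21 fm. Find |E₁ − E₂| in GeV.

Using E = hc/λ: E₁ = 8.829·10^-11 J, E₂ = 3.813·10^-11 J.
|ΔE| = |8.829·10^-11 − 3.813·10^-11| = 5.02·10^-11 J = 0.313 GeV.

0.313 GeV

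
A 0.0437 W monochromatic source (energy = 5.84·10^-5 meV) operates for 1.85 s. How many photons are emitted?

Total energy: E_total = P·t = 0.0437 × 1.85 = 0.08085 J.
Per-photon energy: E = 9.357·10^-27 J.
N = E_total / E_photon = 8.64·10^24.

8.64·10^24 photons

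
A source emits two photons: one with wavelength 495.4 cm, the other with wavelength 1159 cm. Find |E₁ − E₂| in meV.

1.43e-4 meV

Using E = hc/λ: E₁ = 4.0098e-26 J, E₂ = 1.7139e-26 J.
|ΔE| = |4.0098e-26 − 1.7139e-26| = 2.30e-26 J = 1.43e-4 meV.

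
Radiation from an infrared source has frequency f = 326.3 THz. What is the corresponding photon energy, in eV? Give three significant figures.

In SI units: f = 326.3 THz = 3.263e14 Hz.
Apply E = hf: E = 2.162e-19 J.
Converting to eV: E = 1.349 eV ≈ 1.35 eV.

1.35 eV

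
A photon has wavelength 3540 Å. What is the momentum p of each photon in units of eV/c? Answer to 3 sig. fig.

3.50 eV/c

In SI units: λ = 3540 Å = 3.54 × 10^-7 m.
The photon relation is p = h/λ, giving p = 1.872 × 10^-27 kg·m/s.
Converting to eV/c: p = 3.502 eV/c ≈ 3.50 eV/c.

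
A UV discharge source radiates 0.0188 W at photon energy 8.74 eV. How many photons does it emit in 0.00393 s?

5.28 × 10^13 photons

Total energy: E_total = P·t = 0.0188 × 0.00393 = 7.388 × 10^-5 J.
Per-photon energy: E = 1.400 × 10^-18 J.
N = E_total / E_photon = 5.28 × 10^13.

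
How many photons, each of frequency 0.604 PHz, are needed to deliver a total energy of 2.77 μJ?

Per-photon energy: E = 4.002·10^-19 J (from frequency = 0.604 PHz).
N = E_total / E_photon = 2.77·10^-6 J / 4.002·10^-19 J = 6.92·10^12.

6.92·10^12 photons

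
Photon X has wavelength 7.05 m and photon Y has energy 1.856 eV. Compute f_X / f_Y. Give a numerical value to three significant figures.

f_X = 4.252 × 10^7 Hz (from wavelength = 7.05 m, via f = c/λ).
f_Y = 4.488 × 10^14 Hz (from energy = 1.856 eV, via f = E/h).
Ratio = 4.252 × 10^7 / 4.488 × 10^14 = 9.48 × 10^-8.

9.48 × 10^-8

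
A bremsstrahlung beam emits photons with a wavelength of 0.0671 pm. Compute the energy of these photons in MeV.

18.5 MeV

Use h = 6.62607015e-34 J·s, c = 2.99792458e8 m/s, 1 eV = 1.602176634e-19 J.
First convert: λ = 0.0671 pm = 6.71e-14 m.
Apply E = hc/λ: E = 2.960e-12 J.
Converting to MeV: E = 18.48 MeV ≈ 18.5 MeV.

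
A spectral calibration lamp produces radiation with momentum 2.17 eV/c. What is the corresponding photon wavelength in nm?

571 nm

Use h = 6.62607015·10^-34 J·s, c = 2.99792458·10^8 m/s, 1 eV = 1.602176634·10^-19 J.
Convert to SI: p = 2.17 eV/c = 1.1597·10^-27 kg·m/s.
The photon relation is λ = h/p, giving λ = 5.714·10^-7 m.
Converting to nm: λ = 571.4 nm ≈ 571 nm.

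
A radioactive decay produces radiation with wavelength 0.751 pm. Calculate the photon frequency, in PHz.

(c = 2.99792458e8 m/s.)
In SI units: λ = 0.751 pm = 7.51e-13 m.
Since f = c/λ for a photon, f = 3.992e20 Hz.
Converting to PHz: f = 399200 PHz ≈ 3.99e5 PHz.

3.99e5 PHz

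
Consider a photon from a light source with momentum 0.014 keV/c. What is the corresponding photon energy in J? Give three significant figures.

2.24 × 10^-18 J

Use c = 2.99792458 × 10^8 m/s, 1 eV = 1.602176634 × 10^-19 J.
In SI units: p = 0.014 keV/c = 7.4820 × 10^-27 kg·m/s.
Apply E = pc: E = 2.243 × 10^-18 J.
So E ≈ 2.24 × 10^-18 J.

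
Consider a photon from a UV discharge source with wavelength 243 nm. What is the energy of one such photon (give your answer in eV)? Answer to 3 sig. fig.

5.10 eV

Use h = 6.62607015 × 10^-34 J·s, c = 2.99792458 × 10^8 m/s, 1 eV = 1.602176634 × 10^-19 J.
Convert to SI: λ = 243 nm = 2.43 × 10^-7 m.
The photon relation is E = hc/λ, giving E = 8.175 × 10^-19 J.
Converting to eV: E = 5.102 eV ≈ 5.10 eV.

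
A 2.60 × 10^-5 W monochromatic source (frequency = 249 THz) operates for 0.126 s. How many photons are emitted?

1.99 × 10^13 photons

Total energy: E_total = P·t = 2.60 × 10^-5 × 0.126 = 3.276 × 10^-6 J.
Per-photon energy: E = 1.650 × 10^-19 J.
N = E_total / E_photon = 1.99 × 10^13.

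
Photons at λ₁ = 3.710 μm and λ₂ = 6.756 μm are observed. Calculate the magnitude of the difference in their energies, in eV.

0.151 eV

Using E = hc/λ: E₁ = 5.3543e-20 J, E₂ = 2.9403e-20 J.
|ΔE| = |5.3543e-20 − 2.9403e-20| = 2.41e-20 J = 0.151 eV.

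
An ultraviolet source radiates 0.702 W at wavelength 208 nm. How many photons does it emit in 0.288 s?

Total energy: E_total = P·t = 0.702 × 0.288 = 0.2022 J.
Per-photon energy: E = 9.550 × 10^-19 J.
N = E_total / E_photon = 2.12 × 10^17.

2.12 × 10^17 photons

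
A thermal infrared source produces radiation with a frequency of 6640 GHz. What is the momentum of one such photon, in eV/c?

First convert: f = 6640 GHz = 6.64 × 10^12 Hz.
Apply p = hf/c: p = 1.468 × 10^-29 kg·m/s.
Converting to eV/c: p = 0.02746 eV/c ≈ 0.0275 eV/c.

0.0275 eV/c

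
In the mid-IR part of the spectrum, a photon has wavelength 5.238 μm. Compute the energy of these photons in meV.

In SI units: λ = 5.238 μm = 5.238 × 10^-6 m.
Apply E = hc/λ: E = 3.792 × 10^-20 J.
Converting to meV: E = 236.7 meV ≈ 237 meV.

237 meV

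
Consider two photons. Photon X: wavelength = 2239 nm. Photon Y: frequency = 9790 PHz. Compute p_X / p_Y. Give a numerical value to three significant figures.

p_X = 2.959 × 10^-28 kg·m/s (from wavelength = 2239 nm, via p = h/λ).
p_Y = 2.164 × 10^-23 kg·m/s (from frequency = 9790 PHz, via p = hf/c).
Ratio = 2.959 × 10^-28 / 2.164 × 10^-23 = 1.37 × 10^-5.

1.37 × 10^-5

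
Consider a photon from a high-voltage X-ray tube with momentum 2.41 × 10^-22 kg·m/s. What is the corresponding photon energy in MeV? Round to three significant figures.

Apply E = pc: E = 7.225 × 10^-14 J.
Converting to MeV: E = 0.4509 MeV ≈ 0.451 MeV.

0.451 MeV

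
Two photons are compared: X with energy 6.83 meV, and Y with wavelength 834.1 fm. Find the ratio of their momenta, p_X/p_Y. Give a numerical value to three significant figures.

p_X = 3.650e-30 kg·m/s (from energy = 6.83 meV, via p = E/c).
p_Y = 7.944e-22 kg·m/s (from wavelength = 834.1 fm, via p = h/λ).
Ratio = 3.650e-30 / 7.944e-22 = 4.59e-9.

4.59e-9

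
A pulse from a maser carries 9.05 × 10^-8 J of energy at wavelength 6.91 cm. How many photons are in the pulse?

Per-photon energy: E = 2.875 × 10^-24 J (from wavelength = 6.91 cm).
N = E_total / E_photon = 9.05 × 10^-8 J / 2.875 × 10^-24 J = 3.15 × 10^16.

3.15 × 10^16 photons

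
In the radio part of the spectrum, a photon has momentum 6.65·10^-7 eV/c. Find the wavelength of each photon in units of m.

1.86 m

Take h = 6.62607015·10^-34 J·s, c = 2.99792458·10^8 m/s, 1 eV = 1.602176634·10^-19 J.
In SI units: p = 6.65·10^-7 eV/c = 3.5540·10^-34 kg·m/s.
Apply λ = h/p: λ = 1.864 m.
So λ ≈ 1.86 m.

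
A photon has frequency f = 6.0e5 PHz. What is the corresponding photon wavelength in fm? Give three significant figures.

500 fm

First convert: f = 6.0e5 PHz = 6.0e20 Hz.
The photon relation is λ = c/f, giving λ = 4.997e-13 m.
Converting to fm: λ = 499.7 fm ≈ 500 fm.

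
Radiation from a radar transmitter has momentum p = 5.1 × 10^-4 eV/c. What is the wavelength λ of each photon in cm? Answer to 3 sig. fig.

In SI units: p = 5.1 × 10^-4 eV/c = 2.7256 × 10^-31 kg·m/s.
The photon relation is λ = h/p, giving λ = 0.002431 m.
Converting to cm: λ = 0.2431 cm ≈ 0.243 cm.

0.243 cm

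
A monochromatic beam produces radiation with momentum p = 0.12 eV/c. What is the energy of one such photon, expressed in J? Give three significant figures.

(c = 2.99792458 × 10^8 m/s, 1 eV = 1.602176634 × 10^-19 J.)
First convert: p = 0.12 eV/c = 6.4131 × 10^-29 kg·m/s.
For a photon E = pc, so E = 1.923 × 10^-20 J.
So E ≈ 1.92 × 10^-20 J.

1.92 × 10^-20 J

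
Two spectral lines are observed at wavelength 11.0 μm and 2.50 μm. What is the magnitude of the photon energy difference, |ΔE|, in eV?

Using E = hc/λ: E₁ = 1.806 × 10^-20 J, E₂ = 7.946 × 10^-20 J.
|ΔE| = |1.806 × 10^-20 − 7.946 × 10^-20| = 6.14 × 10^-20 J = 0.383 eV.

0.383 eV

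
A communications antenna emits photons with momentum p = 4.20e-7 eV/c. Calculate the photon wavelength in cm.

Take h = 6.62607015e-34 J·s, c = 2.99792458e8 m/s, 1 eV = 1.602176634e-19 J.
Convert to SI: p = 4.20e-7 eV/c = 2.2446e-34 kg·m/s.
Apply λ = h/p: λ = 2.952 m.
Converting to cm: λ = 295.2 cm ≈ 295 cm.

295 cm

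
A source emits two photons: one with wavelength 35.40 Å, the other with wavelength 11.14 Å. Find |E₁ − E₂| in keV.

0.763 keV

Using E = hc/λ: E₁ = 5.6114 × 10^-17 J, E₂ = 1.7832 × 10^-16 J.
|ΔE| = |5.6114 × 10^-17 − 1.7832 × 10^-16| = 1.22 × 10^-16 J = 0.763 keV.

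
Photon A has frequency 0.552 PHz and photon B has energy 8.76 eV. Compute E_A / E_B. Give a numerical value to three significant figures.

0.261

E_A = 3.658e-19 J (from frequency = 0.552 PHz, via E = hf).
E_B = 1.404e-18 J (from energy = 8.76 eV, via E given directly).
Ratio = 3.658e-19 / 1.404e-18 = 0.261.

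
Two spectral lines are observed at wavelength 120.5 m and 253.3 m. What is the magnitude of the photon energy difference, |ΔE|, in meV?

5.39e-6 meV

Using E = hc/λ: E₁ = 1.6485e-27 J, E₂ = 7.8423e-28 J.
|ΔE| = |1.6485e-27 − 7.8423e-28| = 8.64e-28 J = 5.39e-6 meV.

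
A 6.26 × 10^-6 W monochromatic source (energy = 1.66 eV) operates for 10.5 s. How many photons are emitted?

2.47 × 10^14 photons

Total energy: E_total = P·t = 6.26 × 10^-6 × 10.5 = 6.573 × 10^-5 J.
Per-photon energy: E = 2.660 × 10^-19 J.
N = E_total / E_photon = 2.47 × 10^14.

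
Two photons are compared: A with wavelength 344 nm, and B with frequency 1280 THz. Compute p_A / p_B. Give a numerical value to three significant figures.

p_A = 1.926·10^-27 kg·m/s (from wavelength = 344 nm, via p = h/λ).
p_B = 2.829·10^-27 kg·m/s (from frequency = 1280 THz, via p = hf/c).
Ratio = 1.926·10^-27 / 2.829·10^-27 = 0.681.

0.681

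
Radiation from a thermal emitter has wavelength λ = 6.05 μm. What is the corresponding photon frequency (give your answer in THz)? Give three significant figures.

49.6 THz

In SI units: λ = 6.05 μm = 6.05·10^-6 m.
For a photon f = c/λ, so f = 4.955·10^13 Hz.
Converting to THz: f = 49.55 THz ≈ 49.6 THz.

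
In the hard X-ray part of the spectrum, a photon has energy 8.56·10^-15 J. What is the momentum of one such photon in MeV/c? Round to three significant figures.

Take c = 2.99792458·10^8 m/s, 1 eV = 1.602176634·10^-19 J.
For a photon p = E/c, so p = 2.855·10^-23 kg·m/s.
Converting to MeV/c: p = 0.05343 MeV/c ≈ 0.0534 MeV/c.

0.0534 MeV/c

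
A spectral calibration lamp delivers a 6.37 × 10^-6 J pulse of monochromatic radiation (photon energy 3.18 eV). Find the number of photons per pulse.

1.25 × 10^13 photons

Per-photon energy: E = 5.095 × 10^-19 J (from energy = 3.18 eV).
N = E_total / E_photon = 6.37 × 10^-6 J / 5.095 × 10^-19 J = 1.25 × 10^13.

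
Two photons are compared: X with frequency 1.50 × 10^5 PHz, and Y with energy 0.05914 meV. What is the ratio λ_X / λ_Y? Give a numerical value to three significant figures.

λ_X = 1.999 × 10^-12 m (from frequency = 1.50 × 10^5 PHz, via λ = c/f).
λ_Y = 0.02096 m (from energy = 0.05914 meV, via λ = hc/E).
Ratio = 1.999 × 10^-12 / 0.02096 = 9.53 × 10^-11.

9.53 × 10^-11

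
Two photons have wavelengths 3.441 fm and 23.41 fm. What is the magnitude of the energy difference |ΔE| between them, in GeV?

Using E = hc/λ: E₁ = 5.7729e-11 J, E₂ = 8.4855e-12 J.
|ΔE| = |5.7729e-11 − 8.4855e-12| = 4.92e-11 J = 0.307 GeV.

0.307 GeV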